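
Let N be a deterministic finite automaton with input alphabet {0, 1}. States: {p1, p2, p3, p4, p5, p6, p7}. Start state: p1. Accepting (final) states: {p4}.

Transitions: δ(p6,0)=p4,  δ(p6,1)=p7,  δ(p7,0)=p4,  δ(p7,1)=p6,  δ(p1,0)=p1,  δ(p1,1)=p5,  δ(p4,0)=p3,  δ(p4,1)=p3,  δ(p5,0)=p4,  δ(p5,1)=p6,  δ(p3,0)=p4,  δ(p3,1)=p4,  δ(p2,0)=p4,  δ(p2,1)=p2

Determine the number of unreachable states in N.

Starting at p1 and following transitions, the reachable set is {p1, p3, p4, p5, p6, p7}. That leaves p2 unreachable — 1 in total.

1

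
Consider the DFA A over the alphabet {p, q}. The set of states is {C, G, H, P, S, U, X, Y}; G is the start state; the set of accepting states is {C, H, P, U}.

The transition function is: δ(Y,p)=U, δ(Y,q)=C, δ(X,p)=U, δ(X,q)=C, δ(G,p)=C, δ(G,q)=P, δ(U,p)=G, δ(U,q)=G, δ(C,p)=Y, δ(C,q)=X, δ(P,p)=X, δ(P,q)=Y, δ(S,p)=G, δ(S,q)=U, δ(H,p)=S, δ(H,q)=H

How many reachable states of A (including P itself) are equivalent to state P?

States {H,S} cannot be reached from the start state, so discard them.
Start with accepting vs non-accepting: {C,P,U} | {G,X,Y}.
The partition is now stable with 2 blocks: {C,P,U} | {G,X,Y}.
The equivalence class containing P is {C,P,U}, of size 3.

3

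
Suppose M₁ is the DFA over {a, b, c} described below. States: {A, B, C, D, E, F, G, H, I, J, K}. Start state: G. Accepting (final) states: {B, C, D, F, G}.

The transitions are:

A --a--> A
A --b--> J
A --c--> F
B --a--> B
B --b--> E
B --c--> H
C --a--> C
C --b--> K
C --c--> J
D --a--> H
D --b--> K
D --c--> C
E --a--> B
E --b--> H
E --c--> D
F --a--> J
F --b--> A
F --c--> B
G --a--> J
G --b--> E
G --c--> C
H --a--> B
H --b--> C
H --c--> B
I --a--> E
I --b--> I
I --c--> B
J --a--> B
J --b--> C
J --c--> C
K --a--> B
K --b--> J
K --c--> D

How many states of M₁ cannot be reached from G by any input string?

3

Starting at G and following transitions, the reachable set is {B, C, D, E, G, H, J, K}. That leaves A, F, I unreachable — 3 in total.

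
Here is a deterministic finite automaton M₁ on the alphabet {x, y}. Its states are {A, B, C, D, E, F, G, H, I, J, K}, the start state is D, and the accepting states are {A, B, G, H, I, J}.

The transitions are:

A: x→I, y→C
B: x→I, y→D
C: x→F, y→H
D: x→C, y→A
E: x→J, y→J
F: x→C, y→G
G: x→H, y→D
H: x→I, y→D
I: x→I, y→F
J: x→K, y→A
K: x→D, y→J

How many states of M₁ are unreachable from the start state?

No path from D leads to B, E, J, K; the other 7 states are all reachable.

4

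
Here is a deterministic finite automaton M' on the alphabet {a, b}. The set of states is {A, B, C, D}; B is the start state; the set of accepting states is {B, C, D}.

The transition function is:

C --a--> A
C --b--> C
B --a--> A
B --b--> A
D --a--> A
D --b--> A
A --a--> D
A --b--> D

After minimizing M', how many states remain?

Reachable states from the start: {A,B,D}. Unreachable: {C} — drop them.
Start with accepting vs non-accepting: {B,D} | {A}.
Stable partition: {B,D} | {A} — 2 equivalence classes.

2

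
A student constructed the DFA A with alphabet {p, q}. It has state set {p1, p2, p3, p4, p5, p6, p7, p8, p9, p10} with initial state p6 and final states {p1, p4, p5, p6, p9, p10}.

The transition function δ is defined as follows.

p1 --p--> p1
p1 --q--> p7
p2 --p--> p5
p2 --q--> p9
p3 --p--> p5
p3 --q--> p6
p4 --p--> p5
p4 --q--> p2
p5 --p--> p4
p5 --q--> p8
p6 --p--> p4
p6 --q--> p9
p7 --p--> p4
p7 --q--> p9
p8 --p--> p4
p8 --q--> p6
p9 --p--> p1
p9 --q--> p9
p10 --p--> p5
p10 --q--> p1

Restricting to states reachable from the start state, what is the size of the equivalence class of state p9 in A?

First remove the unreachable states {p3,p10}; 8 states remain.
P0 = {p1,p4,p5,p6,p9} | {p2,p7,p8}.
Refine {p1,p4,p5,p6,p9} on symbol q: members go to different blocks, giving {p1,p4,p5} and {p6,p9}.
The partition is now stable with 3 blocks: {p1,p4,p5} | {p2,p7,p8} | {p6,p9}.
State p9 belongs to the block {p6,p9}, which has 2 states.

2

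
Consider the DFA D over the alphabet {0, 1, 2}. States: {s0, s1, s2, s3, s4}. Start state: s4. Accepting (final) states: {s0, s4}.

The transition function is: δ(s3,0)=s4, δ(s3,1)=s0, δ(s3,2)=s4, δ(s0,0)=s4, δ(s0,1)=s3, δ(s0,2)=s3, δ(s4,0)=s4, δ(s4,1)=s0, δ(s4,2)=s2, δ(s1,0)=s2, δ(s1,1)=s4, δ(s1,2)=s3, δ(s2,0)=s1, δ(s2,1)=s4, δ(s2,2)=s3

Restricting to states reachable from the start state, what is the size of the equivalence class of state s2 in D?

Initial partition by acceptance: {s0,s4} | {s1,s2,s3}.
On input 1, block {s0,s4} splits into {s0} and {s4}.
Split {s1,s2,s3} by δ(·,0) → {s1,s2} and {s3}.
Stable partition: {s0} | {s1,s2} | {s4} | {s3} — 4 equivalence classes.
State s2 belongs to the block {s1,s2}, which has 2 states.

2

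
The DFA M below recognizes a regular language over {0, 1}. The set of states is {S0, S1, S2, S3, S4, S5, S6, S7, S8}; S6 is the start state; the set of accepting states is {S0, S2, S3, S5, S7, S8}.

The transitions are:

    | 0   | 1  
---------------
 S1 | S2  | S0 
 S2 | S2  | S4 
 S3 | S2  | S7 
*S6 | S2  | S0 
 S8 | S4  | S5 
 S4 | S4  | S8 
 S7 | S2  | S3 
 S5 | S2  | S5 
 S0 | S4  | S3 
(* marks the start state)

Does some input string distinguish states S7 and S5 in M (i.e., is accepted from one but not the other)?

No

Reachable states from the start: {S0,S2,S3,S4,S5,S6,S7,S8}. Unreachable: {S1} — drop them.
Start with accepting vs non-accepting: {S0,S2,S3,S5,S7,S8} | {S4,S6}.
Split {S0,S2,S3,S5,S7,S8} by δ(·,0) → {S2,S3,S5,S7} and {S0,S8}.
Refine {S2,S3,S5,S7} on symbol 1: members go to different blocks, giving {S3,S5,S7} and {S2}.
Refine {S4,S6} on symbol 0: members go to different blocks, giving {S4} and {S6}.
No further refinement is possible. Final partition (5 blocks): {S3,S5,S7} | {S4} | {S0,S8} | {S2} | {S6}.
S7 and S5 lie in the same block of the stable partition, so they are equivalent — no string distinguishes them.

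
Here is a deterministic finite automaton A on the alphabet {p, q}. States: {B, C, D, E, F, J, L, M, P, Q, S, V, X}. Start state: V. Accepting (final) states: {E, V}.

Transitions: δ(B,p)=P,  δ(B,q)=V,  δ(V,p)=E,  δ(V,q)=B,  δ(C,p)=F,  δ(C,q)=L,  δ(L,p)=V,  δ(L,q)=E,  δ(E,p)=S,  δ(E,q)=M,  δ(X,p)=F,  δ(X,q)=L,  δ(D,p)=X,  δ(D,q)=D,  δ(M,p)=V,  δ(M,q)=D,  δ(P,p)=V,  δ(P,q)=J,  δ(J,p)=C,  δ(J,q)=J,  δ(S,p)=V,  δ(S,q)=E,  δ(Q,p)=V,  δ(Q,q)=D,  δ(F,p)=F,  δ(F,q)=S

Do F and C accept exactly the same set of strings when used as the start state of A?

Yes

First remove the unreachable states {Q}; 12 states remain.
Start with accepting vs non-accepting: {E,V} | {B,C,D,F,J,L,M,P,S,X}.
On input p, block {E,V} splits into {E} and {V}.
Refine {B,C,D,F,J,L,M,P,S,X} on symbol p: members go to different blocks, giving {B,C,D,F,J,X} and {L,M,P,S}.
On input p, block {B,C,D,F,J,X} splits into {C,D,F,J,X} and {B}.
Refine {C,D,F,J,X} on symbol q: members go to different blocks, giving {C,F,X} and {D,J}.
Split {L,M,P,S} by δ(·,q) → {M,P} and {L,S}.
The partition is now stable with 7 blocks: {E} | {C,F,X} | {V} | {M,P} | {B} | {D,J} | {L,S}.
F and C lie in the same block of the stable partition, so they are equivalent — no string distinguishes them.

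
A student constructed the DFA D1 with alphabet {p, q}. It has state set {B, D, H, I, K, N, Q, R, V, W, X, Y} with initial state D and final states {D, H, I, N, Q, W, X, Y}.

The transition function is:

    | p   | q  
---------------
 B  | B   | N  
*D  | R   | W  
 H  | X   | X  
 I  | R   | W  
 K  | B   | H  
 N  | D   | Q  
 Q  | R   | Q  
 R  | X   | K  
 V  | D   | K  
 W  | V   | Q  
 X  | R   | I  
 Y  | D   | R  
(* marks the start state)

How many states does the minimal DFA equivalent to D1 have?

States {Y} cannot be reached from the start state, so discard them.
P0 = {D,H,I,N,Q,W,X} | {B,K,R,V}.
Split {D,H,I,N,Q,W,X} by δ(·,p) → {D,I,Q,W,X} and {H,N}.
Split {B,K,R,V} by δ(·,p) → {B,K} and {R,V}.
No further refinement is possible. Final partition (4 blocks): {D,I,Q,W,X} | {B,K} | {H,N} | {R,V}.

4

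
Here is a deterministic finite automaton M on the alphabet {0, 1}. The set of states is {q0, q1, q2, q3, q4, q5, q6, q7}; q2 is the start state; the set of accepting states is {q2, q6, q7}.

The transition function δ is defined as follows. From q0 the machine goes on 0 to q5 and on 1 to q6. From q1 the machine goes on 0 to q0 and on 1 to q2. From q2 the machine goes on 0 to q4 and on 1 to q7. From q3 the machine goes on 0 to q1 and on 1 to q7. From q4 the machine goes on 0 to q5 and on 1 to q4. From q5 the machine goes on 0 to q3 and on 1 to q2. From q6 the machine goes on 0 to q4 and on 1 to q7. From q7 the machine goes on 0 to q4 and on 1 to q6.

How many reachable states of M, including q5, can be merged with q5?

4

Initial partition by acceptance: {q2,q6,q7} | {q0,q1,q3,q4,q5}.
On input 1, block {q0,q1,q3,q4,q5} splits into {q0,q1,q3,q5} and {q4}.
The partition is now stable with 3 blocks: {q2,q6,q7} | {q0,q1,q3,q5} | {q4}.
The equivalence class containing q5 is {q0,q1,q3,q5}, of size 4.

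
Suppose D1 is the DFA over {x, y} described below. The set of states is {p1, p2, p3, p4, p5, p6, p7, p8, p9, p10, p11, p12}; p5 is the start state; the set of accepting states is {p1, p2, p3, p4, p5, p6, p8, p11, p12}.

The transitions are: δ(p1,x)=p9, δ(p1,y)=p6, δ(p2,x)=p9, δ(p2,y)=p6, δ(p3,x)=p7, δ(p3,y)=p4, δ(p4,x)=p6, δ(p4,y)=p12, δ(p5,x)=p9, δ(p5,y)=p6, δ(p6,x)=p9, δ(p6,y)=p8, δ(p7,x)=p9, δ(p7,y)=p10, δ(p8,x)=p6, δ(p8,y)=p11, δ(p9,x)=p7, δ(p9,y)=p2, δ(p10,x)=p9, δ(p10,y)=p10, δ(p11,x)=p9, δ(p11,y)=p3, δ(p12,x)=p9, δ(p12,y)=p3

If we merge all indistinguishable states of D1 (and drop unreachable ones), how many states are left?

States {p1} cannot be reached from the start state, so discard them.
P0 = {p2,p3,p4,p5,p6,p8,p11,p12} | {p7,p9,p10}.
On input x, block {p2,p3,p4,p5,p6,p8,p11,p12} splits into {p2,p3,p5,p6,p11,p12} and {p4,p8}.
Split {p2,p3,p5,p6,p11,p12} by δ(·,y) → {p2,p5,p11,p12} and {p3,p6}.
Refine {p7,p9,p10} on symbol y: members go to different blocks, giving {p7,p10} and {p9}.
On input x, block {p3,p6} splits into {p3} and {p6}.
Split {p2,p5,p11,p12} by δ(·,y) → {p2,p5} and {p11,p12}.
No further refinement is possible. Final partition (7 blocks): {p2,p5} | {p7,p10} | {p4,p8} | {p3} | {p9} | {p6} | {p11,p12}.

7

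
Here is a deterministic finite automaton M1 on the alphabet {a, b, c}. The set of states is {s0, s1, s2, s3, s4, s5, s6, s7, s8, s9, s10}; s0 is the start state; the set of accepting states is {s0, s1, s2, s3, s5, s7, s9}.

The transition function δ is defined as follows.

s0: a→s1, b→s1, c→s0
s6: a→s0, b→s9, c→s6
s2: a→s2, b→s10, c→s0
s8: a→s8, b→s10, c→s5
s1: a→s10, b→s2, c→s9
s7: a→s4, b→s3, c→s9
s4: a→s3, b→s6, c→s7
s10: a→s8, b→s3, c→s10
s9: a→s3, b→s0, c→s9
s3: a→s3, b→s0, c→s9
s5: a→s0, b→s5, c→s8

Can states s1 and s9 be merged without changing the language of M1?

No

First remove the unreachable states {s4,s6,s7}; 8 states remain.
P0 = {s0,s1,s2,s3,s5,s9} | {s8,s10}.
Refine {s0,s1,s2,s3,s5,s9} on symbol a: members go to different blocks, giving {s0,s2,s3,s5,s9} and {s1}.
On input a, block {s0,s2,s3,s5,s9} splits into {s2,s3,s5,s9} and {s0}.
Refine {s2,s3,s5,s9} on symbol a: members go to different blocks, giving {s2,s3,s9} and {s5}.
Split {s2,s3,s9} by δ(·,b) → {s3,s9} and {s2}.
Refine {s8,s10} on symbol b: members go to different blocks, giving {s8} and {s10}.
The partition is now stable with 7 blocks: {s3,s9} | {s8} | {s1} | {s0} | {s5} | {s2} | {s10}.
s1 and s9 end up in different blocks, so they are distinguishable. For instance, the string 'a' is accepted from only s9.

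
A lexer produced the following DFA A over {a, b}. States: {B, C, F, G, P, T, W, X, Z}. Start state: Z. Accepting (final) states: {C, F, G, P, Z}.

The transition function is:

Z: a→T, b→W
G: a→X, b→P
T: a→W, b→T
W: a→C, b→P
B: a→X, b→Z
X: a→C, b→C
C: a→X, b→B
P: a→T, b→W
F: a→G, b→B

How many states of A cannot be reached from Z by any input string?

Starting at Z and following transitions, the reachable set is {B, C, P, T, W, X, Z}. That leaves F, G unreachable — 2 in total.

2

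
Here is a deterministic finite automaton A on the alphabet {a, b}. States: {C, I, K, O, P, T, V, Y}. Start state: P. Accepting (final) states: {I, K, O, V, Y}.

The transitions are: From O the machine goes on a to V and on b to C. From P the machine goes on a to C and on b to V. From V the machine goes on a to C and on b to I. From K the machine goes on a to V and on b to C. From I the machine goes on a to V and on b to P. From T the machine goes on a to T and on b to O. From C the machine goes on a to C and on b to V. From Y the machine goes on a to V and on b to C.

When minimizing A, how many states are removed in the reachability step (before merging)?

4

Starting at P and following transitions, the reachable set is {C, I, P, V}. That leaves K, O, T, Y unreachable — 4 in total.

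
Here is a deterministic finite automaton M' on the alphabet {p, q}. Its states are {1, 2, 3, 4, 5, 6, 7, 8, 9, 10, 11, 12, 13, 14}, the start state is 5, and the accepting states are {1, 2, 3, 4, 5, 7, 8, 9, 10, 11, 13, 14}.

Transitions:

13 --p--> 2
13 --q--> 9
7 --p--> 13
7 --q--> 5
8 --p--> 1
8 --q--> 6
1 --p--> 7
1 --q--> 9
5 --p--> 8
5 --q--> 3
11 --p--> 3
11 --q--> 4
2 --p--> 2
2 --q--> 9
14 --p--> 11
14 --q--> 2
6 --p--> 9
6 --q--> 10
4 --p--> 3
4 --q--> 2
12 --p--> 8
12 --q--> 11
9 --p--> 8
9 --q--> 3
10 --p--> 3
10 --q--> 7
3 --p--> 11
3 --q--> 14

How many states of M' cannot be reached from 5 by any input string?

No path from 5 leads to 12; the other 13 states are all reachable.

1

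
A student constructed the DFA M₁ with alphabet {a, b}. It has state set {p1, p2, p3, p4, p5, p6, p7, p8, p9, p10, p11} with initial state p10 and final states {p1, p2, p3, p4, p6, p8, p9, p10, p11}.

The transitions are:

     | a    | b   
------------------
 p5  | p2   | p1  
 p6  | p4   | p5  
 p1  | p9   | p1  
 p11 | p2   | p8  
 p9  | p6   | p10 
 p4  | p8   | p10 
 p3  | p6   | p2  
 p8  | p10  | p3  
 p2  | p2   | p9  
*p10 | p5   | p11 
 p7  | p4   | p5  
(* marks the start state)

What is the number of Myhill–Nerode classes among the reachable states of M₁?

10

First remove the unreachable states {p7}; 10 states remain.
P0 = {p1,p2,p3,p4,p6,p8,p9,p10,p11} | {p5}.
On input a, block {p1,p2,p3,p4,p6,p8,p9,p10,p11} splits into {p1,p2,p3,p4,p6,p8,p9,p11} and {p10}.
Split {p1,p2,p3,p4,p6,p8,p9,p11} by δ(·,a) → {p1,p2,p3,p4,p6,p9,p11} and {p8}.
Split {p1,p2,p3,p4,p6,p9,p11} by δ(·,a) → {p1,p2,p3,p6,p9,p11} and {p4}.
Split {p1,p2,p3,p6,p9,p11} by δ(·,a) → {p1,p2,p3,p9,p11} and {p6}.
Split {p1,p2,p3,p9,p11} by δ(·,a) → {p1,p2,p11} and {p3,p9}.
Split {p1,p2,p11} by δ(·,a) → {p2,p11} and {p1}.
On input b, block {p2,p11} splits into {p2} and {p11}.
Refine {p3,p9} on symbol b: members go to different blocks, giving {p3} and {p9}.
No further refinement is possible. Final partition (10 blocks): {p2} | {p5} | {p10} | {p8} | {p4} | {p6} | {p3} | {p1} | {p11} | {p9}.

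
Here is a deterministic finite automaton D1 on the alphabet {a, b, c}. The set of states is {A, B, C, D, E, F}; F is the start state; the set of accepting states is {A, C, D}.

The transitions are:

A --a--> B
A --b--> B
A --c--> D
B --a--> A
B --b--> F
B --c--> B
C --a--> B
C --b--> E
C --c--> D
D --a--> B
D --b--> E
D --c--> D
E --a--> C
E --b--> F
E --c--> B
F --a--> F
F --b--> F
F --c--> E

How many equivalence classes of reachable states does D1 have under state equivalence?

3

Every state is reachable, so we keep all 6.
P0 = {A,C,D} | {B,E,F}.
Refine {B,E,F} on symbol a: members go to different blocks, giving {B,E} and {F}.
The partition is now stable with 3 blocks: {A,C,D} | {B,E} | {F}.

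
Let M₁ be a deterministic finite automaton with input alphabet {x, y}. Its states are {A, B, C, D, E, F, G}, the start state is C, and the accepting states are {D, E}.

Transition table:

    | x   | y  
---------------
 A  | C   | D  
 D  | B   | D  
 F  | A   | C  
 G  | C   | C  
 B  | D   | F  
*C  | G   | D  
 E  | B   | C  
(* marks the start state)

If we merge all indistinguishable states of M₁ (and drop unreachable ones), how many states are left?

First remove the unreachable states {E}; 6 states remain.
P0 = {D} | {A,B,C,F,G}.
Split {A,B,C,F,G} by δ(·,x) → {A,C,F,G} and {B}.
Split {A,C,F,G} by δ(·,y) → {A,C} and {F,G}.
Split {A,C} by δ(·,x) → {A} and {C}.
Refine {F,G} on symbol x: members go to different blocks, giving {F} and {G}.
No further refinement is possible. Final partition (6 blocks): {D} | {A} | {B} | {F} | {C} | {G}.

6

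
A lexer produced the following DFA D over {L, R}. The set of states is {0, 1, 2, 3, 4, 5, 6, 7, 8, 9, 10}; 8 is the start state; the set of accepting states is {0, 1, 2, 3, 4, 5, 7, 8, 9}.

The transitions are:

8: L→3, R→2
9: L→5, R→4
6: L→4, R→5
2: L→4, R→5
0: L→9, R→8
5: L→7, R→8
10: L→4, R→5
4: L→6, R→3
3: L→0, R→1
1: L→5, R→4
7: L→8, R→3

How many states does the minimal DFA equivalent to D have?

9

First remove the unreachable states {10}; 10 states remain.
P0 = {0,1,2,3,4,5,7,8,9} | {6}.
Refine {0,1,2,3,4,5,7,8,9} on symbol L: members go to different blocks, giving {0,1,2,3,5,7,8,9} and {4}.
On input L, block {0,1,2,3,5,7,8,9} splits into {0,1,3,5,7,8,9} and {2}.
Refine {0,1,3,5,7,8,9} on symbol R: members go to different blocks, giving {0,3,5,7} and {1,9} and {8}.
Refine {0,3,5,7} on symbol L: members go to different blocks, giving {3,5} and {0} and {7}.
On input L, block {3,5} splits into {3} and {5}.
Stable partition: {3} | {6} | {4} | {2} | {1,9} | {8} | {0} | {7} | {5} — 9 equivalence classes.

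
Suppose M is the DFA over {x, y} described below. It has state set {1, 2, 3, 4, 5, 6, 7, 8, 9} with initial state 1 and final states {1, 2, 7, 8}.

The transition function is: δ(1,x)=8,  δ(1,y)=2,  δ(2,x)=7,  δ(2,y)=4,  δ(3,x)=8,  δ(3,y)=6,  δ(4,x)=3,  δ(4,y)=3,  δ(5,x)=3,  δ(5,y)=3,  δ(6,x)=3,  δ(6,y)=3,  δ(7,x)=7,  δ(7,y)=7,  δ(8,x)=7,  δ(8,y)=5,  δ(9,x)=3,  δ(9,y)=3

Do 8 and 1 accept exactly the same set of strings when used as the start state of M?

Reachable states from the start: {1,2,3,4,5,6,7,8}. Unreachable: {9} — drop them.
P0 = {1,2,7,8} | {3,4,5,6}.
Split {1,2,7,8} by δ(·,y) → {1,7} and {2,8}.
Refine {1,7} on symbol x: members go to different blocks, giving {1} and {7}.
Split {3,4,5,6} by δ(·,x) → {4,5,6} and {3}.
No further refinement is possible. Final partition (5 blocks): {1} | {4,5,6} | {2,8} | {7} | {3}.
8 and 1 end up in different blocks, so they are distinguishable. For instance, the string 'y' is accepted from only 1.

No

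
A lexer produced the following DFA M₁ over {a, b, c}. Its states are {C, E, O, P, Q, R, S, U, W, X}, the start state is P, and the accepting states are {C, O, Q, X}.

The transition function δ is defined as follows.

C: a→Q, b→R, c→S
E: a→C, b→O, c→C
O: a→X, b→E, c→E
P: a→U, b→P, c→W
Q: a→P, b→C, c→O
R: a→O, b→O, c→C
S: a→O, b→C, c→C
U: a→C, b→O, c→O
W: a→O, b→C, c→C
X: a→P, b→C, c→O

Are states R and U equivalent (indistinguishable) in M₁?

All states are reachable from the start state.
Start with accepting vs non-accepting: {C,O,Q,X} | {E,P,R,S,U,W}.
Split {C,O,Q,X} by δ(·,a) → {Q,X} and {C,O}.
Split {E,P,R,S,U,W} by δ(·,a) → {E,R,S,U,W} and {P}.
The partition is now stable with 4 blocks: {Q,X} | {E,R,S,U,W} | {C,O} | {P}.
R and U lie in the same block of the stable partition, so they are equivalent — no string distinguishes them.

Yes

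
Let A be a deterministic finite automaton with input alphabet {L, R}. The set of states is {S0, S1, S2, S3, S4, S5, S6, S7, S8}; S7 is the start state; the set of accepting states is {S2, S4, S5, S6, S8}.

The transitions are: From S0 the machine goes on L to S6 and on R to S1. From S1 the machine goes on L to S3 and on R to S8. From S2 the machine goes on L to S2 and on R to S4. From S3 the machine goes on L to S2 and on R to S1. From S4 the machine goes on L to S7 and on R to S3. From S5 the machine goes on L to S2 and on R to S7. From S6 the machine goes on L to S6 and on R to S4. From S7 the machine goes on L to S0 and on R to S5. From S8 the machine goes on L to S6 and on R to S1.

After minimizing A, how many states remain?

Every state is reachable, so we keep all 9.
Start with accepting vs non-accepting: {S2,S4,S5,S6,S8} | {S0,S1,S3,S7}.
On input L, block {S2,S4,S5,S6,S8} splits into {S2,S5,S6,S8} and {S4}.
On input R, block {S2,S5,S6,S8} splits into {S2,S6} and {S5,S8}.
On input L, block {S0,S1,S3,S7} splits into {S0,S3} and {S1,S7}.
Stable partition: {S2,S6} | {S0,S3} | {S4} | {S5,S8} | {S1,S7} — 5 equivalence classes.

5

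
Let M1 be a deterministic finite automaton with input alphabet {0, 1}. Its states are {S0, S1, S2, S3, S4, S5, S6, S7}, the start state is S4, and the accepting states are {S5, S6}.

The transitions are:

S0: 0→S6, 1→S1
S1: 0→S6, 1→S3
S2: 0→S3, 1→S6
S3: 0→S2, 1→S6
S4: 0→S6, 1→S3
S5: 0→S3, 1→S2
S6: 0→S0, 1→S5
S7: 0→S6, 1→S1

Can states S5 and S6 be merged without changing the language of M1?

No

Reachable states from the start: {S0,S1,S2,S3,S4,S5,S6}. Unreachable: {S7} — drop them.
Start with accepting vs non-accepting: {S5,S6} | {S0,S1,S2,S3,S4}.
Split {S5,S6} by δ(·,1) → {S5} and {S6}.
On input 0, block {S0,S1,S2,S3,S4} splits into {S0,S1,S4} and {S2,S3}.
Refine {S0,S1,S4} on symbol 1: members go to different blocks, giving {S1,S4} and {S0}.
Stable partition: {S5} | {S1,S4} | {S6} | {S2,S3} | {S0} — 5 equivalence classes.
S5 and S6 end up in different blocks, so they are distinguishable. For instance, the string '1' is accepted from only S6.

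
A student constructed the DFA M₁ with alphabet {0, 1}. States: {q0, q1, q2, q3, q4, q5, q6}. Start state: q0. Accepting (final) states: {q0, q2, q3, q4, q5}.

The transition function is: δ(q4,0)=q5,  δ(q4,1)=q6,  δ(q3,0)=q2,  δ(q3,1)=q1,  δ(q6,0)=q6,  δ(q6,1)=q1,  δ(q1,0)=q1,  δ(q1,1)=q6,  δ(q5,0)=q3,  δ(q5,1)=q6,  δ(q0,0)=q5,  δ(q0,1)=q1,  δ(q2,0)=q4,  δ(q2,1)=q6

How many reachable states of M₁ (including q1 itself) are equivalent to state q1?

P0 = {q0,q2,q3,q4,q5} | {q1,q6}.
The partition is now stable with 2 blocks: {q0,q2,q3,q4,q5} | {q1,q6}.
The equivalence class containing q1 is {q1,q6}, of size 2.

2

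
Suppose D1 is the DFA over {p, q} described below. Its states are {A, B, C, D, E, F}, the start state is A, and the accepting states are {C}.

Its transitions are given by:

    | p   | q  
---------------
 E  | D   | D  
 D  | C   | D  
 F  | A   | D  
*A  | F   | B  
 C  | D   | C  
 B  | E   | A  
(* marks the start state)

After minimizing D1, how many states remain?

Start with accepting vs non-accepting: {C} | {A,B,D,E,F}.
Refine {A,B,D,E,F} on symbol p: members go to different blocks, giving {A,B,E,F} and {D}.
Split {A,B,E,F} by δ(·,p) → {A,B,F} and {E}.
Refine {A,B,F} on symbol p: members go to different blocks, giving {A,F} and {B}.
Refine {A,F} on symbol q: members go to different blocks, giving {A} and {F}.
Stable partition: {C} | {A} | {D} | {E} | {B} | {F} — 6 equivalence classes.

6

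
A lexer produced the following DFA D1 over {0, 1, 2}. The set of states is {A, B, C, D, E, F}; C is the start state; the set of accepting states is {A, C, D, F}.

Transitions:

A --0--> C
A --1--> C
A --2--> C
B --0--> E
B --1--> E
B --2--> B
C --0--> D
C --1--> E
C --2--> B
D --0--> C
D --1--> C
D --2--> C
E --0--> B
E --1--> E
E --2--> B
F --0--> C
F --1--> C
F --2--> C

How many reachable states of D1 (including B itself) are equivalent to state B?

2

First remove the unreachable states {A,F}; 4 states remain.
Start with accepting vs non-accepting: {C,D} | {B,E}.
Refine {C,D} on symbol 1: members go to different blocks, giving {C} and {D}.
Stable partition: {C} | {B,E} | {D} — 3 equivalence classes.
State B belongs to the block {B,E}, which has 2 states.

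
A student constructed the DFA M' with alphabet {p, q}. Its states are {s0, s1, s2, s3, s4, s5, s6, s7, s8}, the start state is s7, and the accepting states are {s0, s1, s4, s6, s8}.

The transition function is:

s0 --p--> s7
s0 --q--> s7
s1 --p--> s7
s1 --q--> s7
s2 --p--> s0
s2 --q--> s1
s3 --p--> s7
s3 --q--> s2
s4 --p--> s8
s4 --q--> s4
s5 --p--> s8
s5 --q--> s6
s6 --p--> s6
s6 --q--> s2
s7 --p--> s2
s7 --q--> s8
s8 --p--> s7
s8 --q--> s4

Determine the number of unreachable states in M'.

No path from s7 leads to s3, s5, s6; the other 6 states are all reachable.

3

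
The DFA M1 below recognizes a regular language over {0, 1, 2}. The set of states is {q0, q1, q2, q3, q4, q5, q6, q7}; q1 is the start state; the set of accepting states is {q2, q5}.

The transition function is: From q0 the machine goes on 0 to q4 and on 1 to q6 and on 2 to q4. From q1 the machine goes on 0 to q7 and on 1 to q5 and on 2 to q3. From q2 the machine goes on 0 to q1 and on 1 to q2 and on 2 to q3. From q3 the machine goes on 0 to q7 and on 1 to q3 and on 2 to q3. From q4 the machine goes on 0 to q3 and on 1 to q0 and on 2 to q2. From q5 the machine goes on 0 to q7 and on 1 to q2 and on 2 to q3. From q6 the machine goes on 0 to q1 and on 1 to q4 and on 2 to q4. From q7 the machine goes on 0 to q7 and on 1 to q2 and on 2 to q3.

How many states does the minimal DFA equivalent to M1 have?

3

Reachable states from the start: {q1,q2,q3,q5,q7}. Unreachable: {q0,q4,q6} — drop them.
Start with accepting vs non-accepting: {q2,q5} | {q1,q3,q7}.
On input 1, block {q1,q3,q7} splits into {q1,q7} and {q3}.
The partition is now stable with 3 blocks: {q2,q5} | {q1,q7} | {q3}.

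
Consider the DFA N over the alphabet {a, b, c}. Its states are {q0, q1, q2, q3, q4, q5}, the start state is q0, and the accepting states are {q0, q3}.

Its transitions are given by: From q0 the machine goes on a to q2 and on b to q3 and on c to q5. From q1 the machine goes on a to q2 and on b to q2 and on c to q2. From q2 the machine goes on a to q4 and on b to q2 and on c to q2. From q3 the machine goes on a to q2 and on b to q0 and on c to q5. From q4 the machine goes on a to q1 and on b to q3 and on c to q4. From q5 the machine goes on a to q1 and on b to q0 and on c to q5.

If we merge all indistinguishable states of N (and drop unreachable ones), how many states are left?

All states are reachable from the start state.
P0 = {q0,q3} | {q1,q2,q4,q5}.
Split {q1,q2,q4,q5} by δ(·,b) → {q1,q2} and {q4,q5}.
Split {q1,q2} by δ(·,a) → {q1} and {q2}.
The partition is now stable with 4 blocks: {q0,q3} | {q1} | {q4,q5} | {q2}.

4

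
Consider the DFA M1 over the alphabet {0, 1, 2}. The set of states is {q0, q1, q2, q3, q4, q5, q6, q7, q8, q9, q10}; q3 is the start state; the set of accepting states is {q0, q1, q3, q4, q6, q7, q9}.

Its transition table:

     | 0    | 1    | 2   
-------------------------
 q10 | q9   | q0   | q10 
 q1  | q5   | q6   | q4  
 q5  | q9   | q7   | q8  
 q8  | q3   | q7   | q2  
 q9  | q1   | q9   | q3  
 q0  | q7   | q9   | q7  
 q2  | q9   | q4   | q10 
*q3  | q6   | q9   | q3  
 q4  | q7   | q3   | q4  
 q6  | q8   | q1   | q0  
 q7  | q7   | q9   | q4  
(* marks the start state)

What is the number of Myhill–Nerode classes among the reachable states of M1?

4

Start with accepting vs non-accepting: {q0,q1,q3,q4,q6,q7,q9} | {q2,q5,q8,q10}.
On input 0, block {q0,q1,q3,q4,q6,q7,q9} splits into {q0,q3,q4,q7,q9} and {q1,q6}.
Split {q0,q3,q4,q7,q9} by δ(·,0) → {q0,q4,q7} and {q3,q9}.
No further refinement is possible. Final partition (4 blocks): {q0,q4,q7} | {q2,q5,q8,q10} | {q1,q6} | {q3,q9}.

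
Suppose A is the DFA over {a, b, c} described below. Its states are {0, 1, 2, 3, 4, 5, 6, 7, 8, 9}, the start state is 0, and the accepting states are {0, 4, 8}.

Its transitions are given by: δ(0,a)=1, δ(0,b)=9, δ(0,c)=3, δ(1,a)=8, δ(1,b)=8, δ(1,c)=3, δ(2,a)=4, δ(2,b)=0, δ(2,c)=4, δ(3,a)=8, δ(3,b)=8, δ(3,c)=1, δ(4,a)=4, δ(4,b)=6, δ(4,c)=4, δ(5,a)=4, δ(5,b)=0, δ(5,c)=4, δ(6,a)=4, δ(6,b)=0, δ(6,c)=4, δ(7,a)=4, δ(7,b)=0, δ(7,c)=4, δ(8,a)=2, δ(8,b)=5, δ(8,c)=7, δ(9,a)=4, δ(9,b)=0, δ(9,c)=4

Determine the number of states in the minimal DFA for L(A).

5

Every state is reachable, so we keep all 10.
Initial partition by acceptance: {0,4,8} | {1,2,3,5,6,7,9}.
On input a, block {0,4,8} splits into {0,8} and {4}.
Refine {1,2,3,5,6,7,9} on symbol a: members go to different blocks, giving {2,5,6,7,9} and {1,3}.
Refine {0,8} on symbol a: members go to different blocks, giving {0} and {8}.
The partition is now stable with 5 blocks: {0} | {2,5,6,7,9} | {4} | {1,3} | {8}.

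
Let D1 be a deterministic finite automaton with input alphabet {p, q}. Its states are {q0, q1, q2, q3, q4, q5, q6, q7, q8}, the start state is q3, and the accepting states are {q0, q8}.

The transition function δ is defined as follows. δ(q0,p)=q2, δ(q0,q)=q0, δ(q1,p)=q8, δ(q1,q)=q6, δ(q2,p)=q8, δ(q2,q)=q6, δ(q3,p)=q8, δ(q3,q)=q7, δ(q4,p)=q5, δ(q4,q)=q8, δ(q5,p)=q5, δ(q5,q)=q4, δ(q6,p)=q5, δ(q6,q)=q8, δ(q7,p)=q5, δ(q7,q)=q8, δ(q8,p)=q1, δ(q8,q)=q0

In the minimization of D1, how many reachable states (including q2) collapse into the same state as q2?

3

Every state is reachable, so we keep all 9.
Initial partition by acceptance: {q0,q8} | {q1,q2,q3,q4,q5,q6,q7}.
Refine {q1,q2,q3,q4,q5,q6,q7} on symbol p: members go to different blocks, giving {q4,q5,q6,q7} and {q1,q2,q3}.
On input q, block {q4,q5,q6,q7} splits into {q4,q6,q7} and {q5}.
Stable partition: {q0,q8} | {q4,q6,q7} | {q1,q2,q3} | {q5} — 4 equivalence classes.
The equivalence class containing q2 is {q1,q2,q3}, of size 3.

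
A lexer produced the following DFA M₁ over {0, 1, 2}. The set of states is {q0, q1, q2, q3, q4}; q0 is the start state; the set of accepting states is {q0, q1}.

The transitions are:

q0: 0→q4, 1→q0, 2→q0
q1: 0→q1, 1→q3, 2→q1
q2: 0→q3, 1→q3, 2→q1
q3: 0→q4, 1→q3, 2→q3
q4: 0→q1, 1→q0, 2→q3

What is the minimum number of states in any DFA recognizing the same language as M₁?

4

First remove the unreachable states {q2}; 4 states remain.
Initial partition by acceptance: {q0,q1} | {q3,q4}.
On input 0, block {q0,q1} splits into {q0} and {q1}.
On input 0, block {q3,q4} splits into {q3} and {q4}.
The partition is now stable with 4 blocks: {q0} | {q3} | {q1} | {q4}.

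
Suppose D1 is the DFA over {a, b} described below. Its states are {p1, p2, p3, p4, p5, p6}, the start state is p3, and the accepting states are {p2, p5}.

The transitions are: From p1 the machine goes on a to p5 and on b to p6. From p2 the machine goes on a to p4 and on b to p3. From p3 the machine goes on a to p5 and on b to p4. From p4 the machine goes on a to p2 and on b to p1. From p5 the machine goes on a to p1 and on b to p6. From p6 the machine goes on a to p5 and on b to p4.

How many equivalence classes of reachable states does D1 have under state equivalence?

P0 = {p2,p5} | {p1,p3,p4,p6}.
The partition is now stable with 2 blocks: {p2,p5} | {p1,p3,p4,p6}.

2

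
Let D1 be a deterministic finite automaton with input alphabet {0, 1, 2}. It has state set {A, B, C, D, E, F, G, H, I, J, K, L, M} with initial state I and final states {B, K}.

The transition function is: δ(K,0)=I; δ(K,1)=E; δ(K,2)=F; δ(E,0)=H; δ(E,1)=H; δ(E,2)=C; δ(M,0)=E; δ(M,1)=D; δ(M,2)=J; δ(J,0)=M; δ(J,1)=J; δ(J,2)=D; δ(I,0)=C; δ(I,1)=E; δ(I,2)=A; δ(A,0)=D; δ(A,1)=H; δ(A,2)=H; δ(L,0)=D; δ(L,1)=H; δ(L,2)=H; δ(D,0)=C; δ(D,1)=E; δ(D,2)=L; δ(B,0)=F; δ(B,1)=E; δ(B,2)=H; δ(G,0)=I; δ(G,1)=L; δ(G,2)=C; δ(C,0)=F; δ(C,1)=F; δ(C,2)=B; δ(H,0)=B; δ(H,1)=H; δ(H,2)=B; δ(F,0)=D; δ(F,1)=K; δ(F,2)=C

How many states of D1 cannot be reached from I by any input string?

BFS from I reaches {A, B, C, D, E, F, H, I, K, L}; the 3 state(s) G, J, M are never visited.

3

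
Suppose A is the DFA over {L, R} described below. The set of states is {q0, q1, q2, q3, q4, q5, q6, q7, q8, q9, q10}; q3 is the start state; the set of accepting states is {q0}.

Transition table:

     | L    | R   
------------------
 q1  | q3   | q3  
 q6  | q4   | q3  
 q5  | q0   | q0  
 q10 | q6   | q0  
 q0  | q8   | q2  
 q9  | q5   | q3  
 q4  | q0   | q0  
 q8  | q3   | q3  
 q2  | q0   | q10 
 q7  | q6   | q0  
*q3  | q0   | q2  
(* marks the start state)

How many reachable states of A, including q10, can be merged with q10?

1

States {q1,q5,q7,q9} cannot be reached from the start state, so discard them.
P0 = {q0} | {q2,q3,q4,q6,q8,q10}.
Split {q2,q3,q4,q6,q8,q10} by δ(·,L) → {q2,q3,q4} and {q6,q8,q10}.
On input R, block {q2,q3,q4} splits into {q2} and {q3} and {q4}.
On input L, block {q6,q8,q10} splits into {q6} and {q8} and {q10}.
The partition is now stable with 7 blocks: {q0} | {q2} | {q6} | {q3} | {q4} | {q8} | {q10}.
The equivalence class containing q10 is {q10}, of size 1.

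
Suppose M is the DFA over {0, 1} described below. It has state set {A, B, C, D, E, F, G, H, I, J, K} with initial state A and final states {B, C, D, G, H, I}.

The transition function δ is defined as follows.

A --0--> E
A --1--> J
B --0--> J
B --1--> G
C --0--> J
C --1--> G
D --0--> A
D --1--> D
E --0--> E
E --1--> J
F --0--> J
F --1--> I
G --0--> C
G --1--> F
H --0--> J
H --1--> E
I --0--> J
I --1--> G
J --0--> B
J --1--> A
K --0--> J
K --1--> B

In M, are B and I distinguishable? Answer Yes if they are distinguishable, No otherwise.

No

States {D,H,K} cannot be reached from the start state, so discard them.
Initial partition by acceptance: {B,C,G,I} | {A,E,F,J}.
Refine {B,C,G,I} on symbol 0: members go to different blocks, giving {B,C,I} and {G}.
Refine {A,E,F,J} on symbol 0: members go to different blocks, giving {A,E,F} and {J}.
Split {A,E,F} by δ(·,0) → {A,E} and {F}.
Stable partition: {B,C,I} | {A,E} | {G} | {J} | {F} — 5 equivalence classes.
B and I lie in the same block of the stable partition, so they are equivalent — no string distinguishes them.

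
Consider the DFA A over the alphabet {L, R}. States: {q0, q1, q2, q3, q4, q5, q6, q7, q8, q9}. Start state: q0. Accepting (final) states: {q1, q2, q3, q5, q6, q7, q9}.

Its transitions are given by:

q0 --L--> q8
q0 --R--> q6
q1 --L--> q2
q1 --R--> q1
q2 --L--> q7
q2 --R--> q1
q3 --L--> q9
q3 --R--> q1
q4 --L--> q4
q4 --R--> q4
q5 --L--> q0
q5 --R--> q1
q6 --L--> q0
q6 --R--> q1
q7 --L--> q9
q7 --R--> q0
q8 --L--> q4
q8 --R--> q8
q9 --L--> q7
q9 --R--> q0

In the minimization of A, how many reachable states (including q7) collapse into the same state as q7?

2

First remove the unreachable states {q3,q5}; 8 states remain.
Initial partition by acceptance: {q1,q2,q6,q7,q9} | {q0,q4,q8}.
On input L, block {q1,q2,q6,q7,q9} splits into {q1,q2,q7,q9} and {q6}.
Refine {q1,q2,q7,q9} on symbol R: members go to different blocks, giving {q1,q2} and {q7,q9}.
On input L, block {q1,q2} splits into {q1} and {q2}.
On input R, block {q0,q4,q8} splits into {q4,q8} and {q0}.
The partition is now stable with 6 blocks: {q1} | {q4,q8} | {q6} | {q7,q9} | {q2} | {q0}.
State q7 belongs to the block {q7,q9}, which has 2 states.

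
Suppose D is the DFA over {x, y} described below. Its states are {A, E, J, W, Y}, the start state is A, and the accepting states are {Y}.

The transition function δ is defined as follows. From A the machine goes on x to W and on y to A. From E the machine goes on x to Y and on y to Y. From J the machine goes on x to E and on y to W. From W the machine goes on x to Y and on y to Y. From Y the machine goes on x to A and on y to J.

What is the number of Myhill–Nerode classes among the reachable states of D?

Initial partition by acceptance: {Y} | {A,E,J,W}.
Refine {A,E,J,W} on symbol x: members go to different blocks, giving {E,W} and {A,J}.
Split {A,J} by δ(·,y) → {J} and {A}.
No further refinement is possible. Final partition (4 blocks): {Y} | {E,W} | {J} | {A}.

4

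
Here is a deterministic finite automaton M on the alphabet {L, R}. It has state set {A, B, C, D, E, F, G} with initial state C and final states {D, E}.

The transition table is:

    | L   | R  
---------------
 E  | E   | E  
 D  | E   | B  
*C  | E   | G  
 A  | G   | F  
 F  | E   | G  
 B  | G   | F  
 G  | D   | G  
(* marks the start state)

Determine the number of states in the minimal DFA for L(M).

5

States {A} cannot be reached from the start state, so discard them.
P0 = {D,E} | {B,C,F,G}.
Refine {D,E} on symbol R: members go to different blocks, giving {D} and {E}.
On input L, block {B,C,F,G} splits into {C,F} and {B} and {G}.
No further refinement is possible. Final partition (5 blocks): {D} | {C,F} | {E} | {B} | {G}.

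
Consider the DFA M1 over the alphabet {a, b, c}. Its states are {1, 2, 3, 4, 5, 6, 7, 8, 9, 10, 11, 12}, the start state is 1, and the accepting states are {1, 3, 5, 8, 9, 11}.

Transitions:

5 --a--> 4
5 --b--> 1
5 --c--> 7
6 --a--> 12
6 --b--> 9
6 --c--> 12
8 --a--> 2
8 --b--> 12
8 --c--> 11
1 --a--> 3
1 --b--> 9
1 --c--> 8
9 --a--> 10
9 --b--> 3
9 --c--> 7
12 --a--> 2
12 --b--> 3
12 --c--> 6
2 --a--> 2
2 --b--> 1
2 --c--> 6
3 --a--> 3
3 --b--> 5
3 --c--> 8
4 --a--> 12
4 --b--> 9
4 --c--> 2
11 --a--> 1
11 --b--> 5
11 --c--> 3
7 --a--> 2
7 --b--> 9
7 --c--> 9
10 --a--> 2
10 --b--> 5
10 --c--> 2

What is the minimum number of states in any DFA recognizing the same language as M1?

7

All states are reachable from the start state.
Start with accepting vs non-accepting: {1,3,5,8,9,11} | {2,4,6,7,10,12}.
On input a, block {1,3,5,8,9,11} splits into {1,3,11} and {5,8,9}.
Split {1,3,11} by δ(·,c) → {1,3} and {11}.
Refine {2,4,6,7,10,12} on symbol b: members go to different blocks, giving {4,6,7,10} and {2,12}.
Split {4,6,7,10} by δ(·,c) → {4,6,10} and {7}.
On input a, block {5,8,9} splits into {5,9} and {8}.
Stable partition: {1,3} | {4,6,10} | {5,9} | {11} | {2,12} | {7} | {8} — 7 equivalence classes.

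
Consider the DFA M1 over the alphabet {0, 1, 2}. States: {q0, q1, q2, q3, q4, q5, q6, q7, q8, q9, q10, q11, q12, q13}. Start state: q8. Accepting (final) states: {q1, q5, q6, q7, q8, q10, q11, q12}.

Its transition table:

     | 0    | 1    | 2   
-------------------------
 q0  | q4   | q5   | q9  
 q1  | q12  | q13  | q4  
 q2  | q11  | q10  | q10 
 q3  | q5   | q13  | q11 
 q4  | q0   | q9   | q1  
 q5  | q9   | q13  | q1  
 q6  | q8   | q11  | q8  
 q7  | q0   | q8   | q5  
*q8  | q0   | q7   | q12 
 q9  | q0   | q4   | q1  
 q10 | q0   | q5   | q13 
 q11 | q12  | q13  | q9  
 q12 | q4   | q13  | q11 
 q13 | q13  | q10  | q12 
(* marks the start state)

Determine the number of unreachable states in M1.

No path from q8 leads to q2, q3, q6; the other 11 states are all reachable.

3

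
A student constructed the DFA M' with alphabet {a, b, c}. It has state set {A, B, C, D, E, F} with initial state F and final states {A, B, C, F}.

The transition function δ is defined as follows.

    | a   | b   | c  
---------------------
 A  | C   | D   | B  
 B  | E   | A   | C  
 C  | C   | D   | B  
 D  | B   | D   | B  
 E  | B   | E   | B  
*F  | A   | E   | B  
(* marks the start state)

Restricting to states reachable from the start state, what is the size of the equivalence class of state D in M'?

Start with accepting vs non-accepting: {A,B,C,F} | {D,E}.
Refine {A,B,C,F} on symbol a: members go to different blocks, giving {A,C,F} and {B}.
Stable partition: {A,C,F} | {D,E} | {B} — 3 equivalence classes.
State D belongs to the block {D,E}, which has 2 states.

2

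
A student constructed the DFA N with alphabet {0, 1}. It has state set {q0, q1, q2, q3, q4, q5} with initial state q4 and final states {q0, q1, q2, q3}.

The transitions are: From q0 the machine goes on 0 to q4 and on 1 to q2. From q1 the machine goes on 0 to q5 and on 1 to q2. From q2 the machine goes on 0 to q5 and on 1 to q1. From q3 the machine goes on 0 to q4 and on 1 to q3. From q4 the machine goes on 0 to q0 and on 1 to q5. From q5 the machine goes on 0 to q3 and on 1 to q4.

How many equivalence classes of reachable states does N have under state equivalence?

2

Initial partition by acceptance: {q0,q1,q2,q3} | {q4,q5}.
The partition is now stable with 2 blocks: {q0,q1,q2,q3} | {q4,q5}.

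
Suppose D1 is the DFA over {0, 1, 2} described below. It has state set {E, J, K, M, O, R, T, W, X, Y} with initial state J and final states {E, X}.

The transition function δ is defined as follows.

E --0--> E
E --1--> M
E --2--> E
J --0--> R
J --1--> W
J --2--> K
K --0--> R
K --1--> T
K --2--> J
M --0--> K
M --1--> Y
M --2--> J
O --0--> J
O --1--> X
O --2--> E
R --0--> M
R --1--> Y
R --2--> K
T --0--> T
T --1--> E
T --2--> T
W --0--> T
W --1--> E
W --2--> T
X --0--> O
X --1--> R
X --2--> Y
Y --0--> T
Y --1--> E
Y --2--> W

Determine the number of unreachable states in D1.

2

No path from J leads to O, X; the other 8 states are all reachable.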